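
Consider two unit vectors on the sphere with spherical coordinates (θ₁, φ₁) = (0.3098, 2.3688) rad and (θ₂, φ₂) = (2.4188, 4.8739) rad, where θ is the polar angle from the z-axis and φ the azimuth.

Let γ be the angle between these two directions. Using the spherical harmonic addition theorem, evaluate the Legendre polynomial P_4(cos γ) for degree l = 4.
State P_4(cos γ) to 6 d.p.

Addition theorem: P_4(cos γ) = (4π/9) Σ_m Y*_{lm}(Ω₁) Y_{lm}(Ω₂), m = −4…4:
  term(m=-4) = (-0.000268, 0.000182)   from Y*(Ω₁)=(-0.003818, -0.000193), Y(Ω₂)=(0.067651, -0.051008)
  term(m=-3) = (-0.003049, 0.008656)   from Y*(Ω₁)=(0.022965, 0.024771), Y(Ω₂)=(0.126555, 0.240421)
  term(m=-2) = (0.020981, 0.068357)   from Y*(Ω₁)=(0.004193, -0.166271), Y(Ω₂)=(-0.407677, 0.136469)
  term(m=-1) = (0.081372, 0.060142)   from Y*(Ω₁)=(-0.329402, 0.321201), Y(Ω₂)=(-0.035367, -0.217066)
  term(m=+0) = (-0.143719, 0.000000)   from Y*(Ω₁)=(0.484981, -0.000000), Y(Ω₂)=(-0.296340, 0.000000)
  term(m=+1) = (0.081372, -0.060142)   from Y*(Ω₁)=(0.329402, 0.321201), Y(Ω₂)=(0.035367, -0.217066)
  term(m=+2) = (0.020981, -0.068357)   from Y*(Ω₁)=(0.004193, 0.166271), Y(Ω₂)=(-0.407677, -0.136469)
  term(m=+3) = (-0.003049, -0.008656)   from Y*(Ω₁)=(-0.022965, 0.024771), Y(Ω₂)=(-0.126555, 0.240421)
  term(m=+4) = (-0.000268, -0.000182)   from Y*(Ω₁)=(-0.003818, 0.000193), Y(Ω₂)=(0.067651, 0.051008)
Total Σ_m = (0.054353, 0.000000). Multiply by 1.396263: (0.075890, 0.000000). P_4(cos γ) = 0.075890

0.075890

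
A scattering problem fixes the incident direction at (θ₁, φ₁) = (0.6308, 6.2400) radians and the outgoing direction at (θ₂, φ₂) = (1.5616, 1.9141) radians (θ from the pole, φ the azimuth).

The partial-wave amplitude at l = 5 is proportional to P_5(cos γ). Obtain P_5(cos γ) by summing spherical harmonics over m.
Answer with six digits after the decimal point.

Term-by-term m-sum for l=5 (normalisation 4π/11 = 1.142397):
  term(m=-5) = -0.014376+0.005438i   from Y*(Ω₁)=+0.032354-0.007097i, Y(Ω₂)=-0.459116+0.067381i
  term(m=-4) = +0.000048-0.001935i   from Y*(Ω₁)=+0.141285-0.024651i, Y(Ω₂)=+0.002649-0.013233i
  term(m=-3) = -0.109487-0.047760i   from Y*(Ω₁)=+0.342699-0.044649i, Y(Ω₂)=-0.296298-0.177967i
  term(m=-2) = +0.005078-0.004954i   from Y*(Ω₁)=+0.453645-0.039279i, Y(Ω₂)=+0.012050-0.009877i
  term(m=-1) = -0.018248-0.044840i   from Y*(Ω₁)=+0.151195-0.006533i, Y(Ω₂)=-0.107675-0.301223i
  term(m=+0) = -0.005874-0.000000i   from Y*(Ω₁)=-0.364239-0.000000i, Y(Ω₂)=+0.016126+0.000000i
  term(m=+1) = -0.018248+0.044840i   from Y*(Ω₁)=-0.151195-0.006533i, Y(Ω₂)=+0.107675-0.301223i
  term(m=+2) = +0.005078+0.004954i   from Y*(Ω₁)=+0.453645+0.039279i, Y(Ω₂)=+0.012050+0.009877i
  term(m=+3) = -0.109487+0.047760i   from Y*(Ω₁)=-0.342699-0.044649i, Y(Ω₂)=+0.296298-0.177967i
  term(m=+4) = +0.000048+0.001935i   from Y*(Ω₁)=+0.141285+0.024651i, Y(Ω₂)=+0.002649+0.013233i
  term(m=+5) = -0.014376-0.005438i   from Y*(Ω₁)=-0.032354-0.007097i, Y(Ω₂)=+0.459116+0.067381i
Σ over m = -0.279843+0.000000i; ×(4π/11) → -0.319692+0.000000i. Real part: -0.319692

-0.319692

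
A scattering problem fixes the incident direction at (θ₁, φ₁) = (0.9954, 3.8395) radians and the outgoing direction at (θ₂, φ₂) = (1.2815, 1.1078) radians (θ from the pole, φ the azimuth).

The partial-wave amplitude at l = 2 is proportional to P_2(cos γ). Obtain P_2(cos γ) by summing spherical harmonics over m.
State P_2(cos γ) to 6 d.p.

Summing Y*_{l m}(θ₁,φ₁)·Y_{l m}(θ₂,φ₂) over m ∈ [−2, 2]; prefactor 4π/(2·2+1) = 2.513274:
  m=-2: Y*=0.04733 + 0.26774j  Y=-0.21327 - 0.28359j  product 0.06583 - 0.07052j
  m=-1: Y*=-0.27024 - 0.22665j  Y=0.09434 - 0.18899j  product -0.06833 + 0.02969j
  m=+0: Y*=-0.03521 + 0.00000j  Y=-0.23839 + 0.00000j  product 0.00839 + 0.00000j
  m=+1: Y*=0.27024 - 0.22665j  Y=-0.09434 - 0.18899j  product -0.06833 - 0.02969j
  m=+2: Y*=0.04733 - 0.26774j  Y=-0.21327 + 0.28359j  product 0.06583 + 0.07052j
Σ over m = 0.00340 + 0.00000j; ×(4π/5) → 0.00855 + 0.00000j. Real part: 0.008547

0.008547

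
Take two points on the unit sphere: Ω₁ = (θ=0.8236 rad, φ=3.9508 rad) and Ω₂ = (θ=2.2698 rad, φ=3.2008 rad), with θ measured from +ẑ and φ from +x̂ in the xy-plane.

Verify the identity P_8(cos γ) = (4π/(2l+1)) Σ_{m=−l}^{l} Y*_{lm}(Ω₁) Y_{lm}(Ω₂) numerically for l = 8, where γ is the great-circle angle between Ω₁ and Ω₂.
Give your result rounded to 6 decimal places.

0.266604

Expand P_8 via completeness: Σ_{m} conj(Y_{8,m}) at Ω₁ times Y_{8,m} at Ω₂ —
  m=-8: Y*=+0.042453+0.008185i  Y=+0.054075-0.027718i  product +0.002523-0.000734i
  m=-7: Y*=-0.130505+0.092919i  Y=+0.187016-0.082275i  product -0.016762+0.028115i
  m=-6: Y*=+0.049511-0.344224i  Y=+0.369969-0.137252i  product -0.028928-0.134148i
  m=-5: Y*=+0.285034+0.362485i  Y=+0.422309-0.128804i  product +0.167062+0.116367i
  m=-4: Y*=-0.278577-0.026611i  Y=+0.155560-0.037546i  product -0.044335+0.006320i
  m=-3: Y*=-0.122090+0.105786i  Y=-0.267819+0.048077i  product +0.027612-0.034201i
  m=-2: Y*=+0.017962-0.376919i  Y=-0.319252+0.037982i  product +0.008582+0.121014i
  m=-1: Y*=+0.007082+0.007427i  Y=+0.134770-0.007989i  product +0.001014+0.000944i
  m=+0: Y*=+0.369828-0.000000i  Y=+0.343755+0.000000i  product +0.127130+0.000000i
  m=+1: Y*=-0.007082+0.007427i  Y=-0.134770-0.007989i  product +0.001014-0.000944i
  m=+2: Y*=+0.017962+0.376919i  Y=-0.319252-0.037982i  product +0.008582-0.121014i
  m=+3: Y*=+0.122090+0.105786i  Y=+0.267819+0.048077i  product +0.027612+0.034201i
  m=+4: Y*=-0.278577+0.026611i  Y=+0.155560+0.037546i  product -0.044335-0.006320i
  m=+5: Y*=-0.285034+0.362485i  Y=-0.422309-0.128804i  product +0.167062-0.116367i
  m=+6: Y*=+0.049511+0.344224i  Y=+0.369969+0.137252i  product -0.028928+0.134148i
  m=+7: Y*=+0.130505+0.092919i  Y=-0.187016-0.082275i  product -0.016762-0.028115i
  m=+8: Y*=+0.042453-0.008185i  Y=+0.054075+0.027718i  product +0.002523+0.000734i
Total Σ_m = +0.360667+0.000000i. Multiply by 0.739198: +0.266604+0.000000i. P_8(cos γ) = 0.266604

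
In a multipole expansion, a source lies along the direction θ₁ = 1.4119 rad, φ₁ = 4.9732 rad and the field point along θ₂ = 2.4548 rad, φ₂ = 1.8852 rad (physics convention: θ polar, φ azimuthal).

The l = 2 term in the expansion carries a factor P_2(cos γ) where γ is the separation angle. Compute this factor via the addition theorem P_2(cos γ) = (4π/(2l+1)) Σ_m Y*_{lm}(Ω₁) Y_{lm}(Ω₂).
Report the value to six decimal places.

0.338200

Summing Y*_{l m}(θ₁,φ₁)·Y_{l m}(θ₂,φ₂) over m ∈ [−2, 2]; prefactor 4π/(2·2+1) = 2.513274:
  term(m=-2) = 0.05815 - 0.00626j   from Y*(Ω₁)=-0.32652 - 0.18766j, Y(Ω₂)=-0.12559 + 0.09134j
  term(m=-1) = 0.04565 - 0.00245j   from Y*(Ω₁)=0.03112 - 0.11662j, Y(Ω₂)=0.11714 + 0.36022j
  term(m=+0) = -0.07304 + 0.00000j   from Y*(Ω₁)=-0.29170 + 0.00000j, Y(Ω₂)=0.25039 + 0.00000j
  term(m=+1) = 0.04565 + 0.00245j   from Y*(Ω₁)=-0.03112 - 0.11662j, Y(Ω₂)=-0.11714 + 0.36022j
  term(m=+2) = 0.05815 + 0.00626j   from Y*(Ω₁)=-0.32652 + 0.18766j, Y(Ω₂)=-0.12559 - 0.09134j
Accumulated sum 0.13457 + 0.00000j; after 4π/(2l+1) scaling, 0.33820 + 0.00000j ⇒ P_2 = 0.338200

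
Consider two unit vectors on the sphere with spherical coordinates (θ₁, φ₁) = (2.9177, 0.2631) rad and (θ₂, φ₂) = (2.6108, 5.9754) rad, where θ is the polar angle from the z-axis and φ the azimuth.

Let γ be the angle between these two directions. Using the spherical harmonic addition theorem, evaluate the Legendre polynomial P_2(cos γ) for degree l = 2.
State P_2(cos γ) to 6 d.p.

Expand P_2 via completeness: Σ_{m} conj(Y_{2,m}) at Ω₁ times Y_{2,m} at Ω₂ —
  m=-2: (0.016466, 0.009564) × (0.080816, 0.057156) = (0.000784, 0.001714)  (running Σ = (0.000784, 0.001714))
  m=-1: (-0.161490, -0.043496) × (-0.321418, -0.102175) = (0.047462, 0.030481)  (running Σ = (0.048246, 0.032195))
  m=0: (0.584141, -0.000000) × (0.388320, 0.000000) = (0.226834, 0.000000)  (running Σ = (0.275079, 0.032195))
  m=1: (0.161490, -0.043496) × (0.321418, -0.102175) = (0.047462, -0.030481)  (running Σ = (0.322541, 0.001714))
  m=2: (0.016466, -0.009564) × (0.080816, -0.057156) = (0.000784, -0.001714)  (running Σ = (0.323325, 0.000000))
Total Σ_m = (0.323325, 0.000000). Multiply by 2.513274: (0.812605, 0.000000). P_2(cos γ) = 0.812605

0.812605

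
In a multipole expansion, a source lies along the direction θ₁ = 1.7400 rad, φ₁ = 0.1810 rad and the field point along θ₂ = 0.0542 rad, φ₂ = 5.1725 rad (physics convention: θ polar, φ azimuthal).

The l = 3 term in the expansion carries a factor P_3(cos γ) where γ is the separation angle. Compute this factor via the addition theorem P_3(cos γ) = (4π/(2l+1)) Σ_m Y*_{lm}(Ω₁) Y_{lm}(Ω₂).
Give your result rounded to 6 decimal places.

Expand P_3 via completeness: Σ_{m} conj(Y_{3,m}) at Ω₁ times Y_{3,m} at Ω₂ —
  m=-3: 0.34213 + 0.20648j × -0.00007 - 0.00001j = -0.00002 - 0.00002j  (running Σ = -0.00002 - 0.00002j)
  m=-2: -0.15638 - 0.05922j × -0.00181 + 0.00238j = 0.00042 - 0.00027j  (running Σ = 0.00041 - 0.00028j)
  m=-1: -0.26893 - 0.04921j × 0.03098 + 0.06252j = -0.00526 - 0.01834j  (running Σ = -0.00485 - 0.01862j)
  m=0: 0.17962 + 0.00000j × 0.73979 + 0.00000j = 0.13288 + 0.00000j  (running Σ = 0.12803 - 0.01862j)
  m=1: 0.26893 - 0.04921j × -0.03098 + 0.06252j = -0.00526 + 0.01834j  (running Σ = 0.12277 - 0.00028j)
  m=2: -0.15638 + 0.05922j × -0.00181 - 0.00238j = 0.00042 + 0.00027j  (running Σ = 0.12320 - 0.00002j)
  m=3: -0.34213 + 0.20648j × 0.00007 - 0.00001j = -0.00002 + 0.00002j  (running Σ = 0.12318 + 0.00000j)
Accumulated sum 0.12318 + 0.00000j; after 4π/(2l+1) scaling, 0.22113 + 0.00000j ⇒ P_3 = 0.221127

0.221127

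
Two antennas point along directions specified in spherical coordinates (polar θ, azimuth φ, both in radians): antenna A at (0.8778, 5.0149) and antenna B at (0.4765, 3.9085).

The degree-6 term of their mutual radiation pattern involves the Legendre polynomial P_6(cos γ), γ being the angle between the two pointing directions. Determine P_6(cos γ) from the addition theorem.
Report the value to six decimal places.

Expand P_6 via completeness: Σ_{m} conj(Y_{6,m}) at Ω₁ times Y_{6,m} at Ω₂ —
  m=-6: +0.024225-0.097192i × -0.000498+0.004471i = +0.000422+0.000157i  (running Σ = +0.000422+0.000157i)
  m=-5: +0.287641-0.016772i × +0.023226-0.019284i = +0.006357-0.005936i  (running Σ = +0.006780-0.005780i)
  m=-4: +0.153942+0.408051i × -0.121035-0.008969i = -0.014973-0.050769i  (running Σ = -0.008193-0.056549i)
  m=-3: -0.222383+0.173758i × +0.211765+0.236667i = -0.088216-0.015835i  (running Σ = -0.096409-0.072384i)
  m=-2: +0.134704+0.093153i × +0.018652-0.504120i = +0.049473-0.066170i  (running Σ = -0.046936-0.138553i)
  m=-1: -0.105387+0.337683i × -0.228139+0.219854i = -0.050198-0.100208i  (running Σ = -0.097134-0.238762i)
  m=0: +0.069177-0.000000i × -0.302880+0.000000i = -0.020952+0.000000i  (running Σ = -0.118087-0.238762i)
  m=1: +0.105387+0.337683i × +0.228139+0.219854i = -0.050198+0.100208i  (running Σ = -0.168285-0.138553i)
  m=2: +0.134704-0.093153i × +0.018652+0.504120i = +0.049473+0.066170i  (running Σ = -0.118812-0.072384i)
  m=3: +0.222383+0.173758i × -0.211765+0.236667i = -0.088216+0.015835i  (running Σ = -0.207028-0.056549i)
  m=4: +0.153942-0.408051i × -0.121035+0.008969i = -0.014973+0.050769i  (running Σ = -0.222001-0.005780i)
  m=5: -0.287641-0.016772i × -0.023226-0.019284i = +0.006357+0.005936i  (running Σ = -0.215644+0.000157i)
  m=6: +0.024225+0.097192i × -0.000498-0.004471i = +0.000422-0.000157i  (running Σ = -0.215221+0.000000i)
Σ over m = -0.215221+0.000000i; ×(4π/13) → -0.208042+0.000000i. Real part: -0.208042

-0.208042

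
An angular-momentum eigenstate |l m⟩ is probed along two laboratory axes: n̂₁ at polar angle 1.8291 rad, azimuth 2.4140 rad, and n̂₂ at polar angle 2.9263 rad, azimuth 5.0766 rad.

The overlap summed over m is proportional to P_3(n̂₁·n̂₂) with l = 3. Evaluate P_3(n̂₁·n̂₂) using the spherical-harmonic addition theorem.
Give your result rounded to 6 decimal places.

-0.098637

Addition theorem: P_3(cos γ) = (4π/7) Σ_m Y*_{lm}(Ω₁) Y_{lm}(Ω₂), m = −3…3:
  m=-3: 0.21662 + 0.30863j × -0.00361 - 0.00187j = -0.00020 - 0.00152j  (running Σ = -0.00020 - 0.00152j)
  m=-2: -0.02815 + 0.24239j × 0.03400 - 0.03033j = 0.00640 + 0.00910j  (running Σ = 0.00619 + 0.00758j)
  m=-1: 0.15721 - 0.14001j × 0.09276 + 0.24333j = 0.04865 + 0.02527j  (running Σ = 0.05484 + 0.03284j)
  m=0: 0.25487 + 0.00000j × -0.64593 + 0.00000j = -0.16463 + 0.00000j  (running Σ = -0.10979 + 0.03284j)
  m=1: -0.15721 - 0.14001j × -0.09276 + 0.24333j = 0.04865 - 0.02527j  (running Σ = -0.06114 + 0.00758j)
  m=2: -0.02815 - 0.24239j × 0.03400 + 0.03033j = 0.00640 - 0.00910j  (running Σ = -0.05474 - 0.00152j)
  m=3: -0.21662 + 0.30863j × 0.00361 - 0.00187j = -0.00020 + 0.00152j  (running Σ = -0.05495 - 0.00000j)
Σ over m = -0.05495 - 0.00000j; ×(4π/7) → -0.09864 - 0.00000j. Real part: -0.098637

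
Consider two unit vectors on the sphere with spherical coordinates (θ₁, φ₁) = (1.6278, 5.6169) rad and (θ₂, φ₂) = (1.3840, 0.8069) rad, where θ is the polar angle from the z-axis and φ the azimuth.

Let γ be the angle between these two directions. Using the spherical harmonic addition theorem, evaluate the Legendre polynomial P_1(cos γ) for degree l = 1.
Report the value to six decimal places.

Summing Y*_{l m}(θ₁,φ₁)·Y_{l m}(θ₂,φ₂) over m ∈ [−1, 1]; prefactor 4π/(2·1+1) = 4.188790:
  term(m=-1) = 0.01141 - 0.11654j   from Y*(Ω₁)=0.27116 - 0.21319j, Y(Ω₂)=0.23483 - 0.24516j
  term(m=+0) = -0.00253 + 0.00000j   from Y*(Ω₁)=-0.02784 + 0.00000j, Y(Ω₂)=0.09074 + 0.00000j
  term(m=+1) = 0.01141 + 0.11654j   from Y*(Ω₁)=-0.27116 - 0.21319j, Y(Ω₂)=-0.23483 - 0.24516j
Σ over m = 0.02030 + 0.00000j; ×(4π/3) → 0.08502 + 0.00000j. Real part: 0.085025

0.085025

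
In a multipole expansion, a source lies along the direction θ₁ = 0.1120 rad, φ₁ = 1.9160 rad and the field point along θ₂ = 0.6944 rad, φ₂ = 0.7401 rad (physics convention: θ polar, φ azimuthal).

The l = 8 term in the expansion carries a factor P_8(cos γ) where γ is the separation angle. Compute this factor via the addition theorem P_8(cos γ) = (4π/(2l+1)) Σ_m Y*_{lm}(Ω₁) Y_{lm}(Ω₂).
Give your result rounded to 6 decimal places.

0.027076

Term-by-term m-sum for l=8 (normalisation 4π/17 = 0.739198):
  m=-8: Y*=-0.00000 + 0.00000j  Y=0.01355 + 0.00514j  product -0.00000 + 0.00000j
  m=-7: Y*=0.00000 + 0.00000j  Y=0.03143 + 0.06212j  product -0.00000 + 0.00000j
  m=-6: Y*=0.00000 - 0.00001j  Y=-0.05452 + 0.19565j  product 0.00000 + 0.00000j
  m=-5: Y*=-0.00016 - 0.00003j  Y=-0.33300 + 0.20827j  product 0.00006 - 0.00003j
  m=-4: Y*=0.00039 + 0.00201j  Y=-0.46380 - 0.08497j  product -0.00001 - 0.00096j
  m=-3: Y*=0.01601 - 0.00949j  Y=-0.13253 - 0.17451j  product -0.00378 - 0.00154j
  m=-2: Y*=-0.09271 - 0.07658j  Y=-0.02309 + 0.25418j  product 0.02161 - 0.02180j
  m=-1: Y*=-0.16686 + 0.46401j  Y=-0.26531 + 0.24230j  product -0.06816 - 0.16354j
  m=+0: Y*=0.91482 + 0.00000j  Y=0.14996 + 0.00000j  product 0.13719 + 0.00000j
  m=+1: Y*=0.16686 + 0.46401j  Y=0.26531 + 0.24230j  product -0.06816 + 0.16354j
  m=+2: Y*=-0.09271 + 0.07658j  Y=-0.02309 - 0.25418j  product 0.02161 + 0.02180j
  m=+3: Y*=-0.01601 - 0.00949j  Y=0.13253 - 0.17451j  product -0.00378 + 0.00154j
  m=+4: Y*=0.00039 - 0.00201j  Y=-0.46380 + 0.08497j  product -0.00001 + 0.00096j
  m=+5: Y*=0.00016 - 0.00003j  Y=0.33300 + 0.20827j  product 0.00006 + 0.00003j
  m=+6: Y*=0.00000 + 0.00001j  Y=-0.05452 - 0.19565j  product 0.00000 - 0.00000j
  m=+7: Y*=-0.00000 + 0.00000j  Y=-0.03143 + 0.06212j  product -0.00000 - 0.00000j
  m=+8: Y*=-0.00000 - 0.00000j  Y=0.01355 - 0.00514j  product -0.00000 - 0.00000j
Accumulated sum 0.03663 + 0.00000j; after 4π/(2l+1) scaling, 0.02708 + 0.00000j ⇒ P_8 = 0.027076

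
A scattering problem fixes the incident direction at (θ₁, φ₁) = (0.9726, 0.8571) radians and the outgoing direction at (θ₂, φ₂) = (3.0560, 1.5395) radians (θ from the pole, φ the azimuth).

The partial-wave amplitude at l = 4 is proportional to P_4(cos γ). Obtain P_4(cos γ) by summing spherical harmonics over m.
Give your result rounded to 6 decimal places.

-0.298743

Addition theorem: P_4(cos γ) = (4π/9) Σ_m Y*_{lm}(Ω₁) Y_{lm}(Ω₂), m = −4…4:
  [-4]  conj(Y_{4,-4})(Ω₁) = (-0.197922, -0.058375) ; Y_{4,-4}(Ω₂) = (0.000023, 0.000003) ; Δ = (-0.000004, -0.000002)
  [-3]  conj(Y_{4,-3})(Ω₁) = (-0.334805, 0.214738) ; Y_{4,-3}(Ω₂) = (0.000073, -0.000776) ; Δ = (0.000142, 0.000275)
  [-2]  conj(Y_{4,-2})(Ω₁) = (-0.039828, 0.275824) ; Y_{4,-2}(Ω₂) = (-0.014515, -0.000910) ; Δ = (0.000829, -0.003967)
  [-1]  conj(Y_{4,-1})(Ω₁) = (-0.112417, -0.129815) ; Y_{4,-1}(Ω₂) = (-0.004979, 0.159042) ; Δ = (0.021206, -0.017233)
  [+0]  conj(Y_{4,0})(Ω₁) = (-0.316721, -0.000000) ; Y_{4,0}(Ω₂) = (0.815558, 0.000000) ; Δ = (-0.258304, -0.000000)
  [+1]  conj(Y_{4,1})(Ω₁) = (0.112417, -0.129815) ; Y_{4,1}(Ω₂) = (0.004979, 0.159042) ; Δ = (0.021206, 0.017233)
  [+2]  conj(Y_{4,2})(Ω₁) = (-0.039828, -0.275824) ; Y_{4,2}(Ω₂) = (-0.014515, 0.000910) ; Δ = (0.000829, 0.003967)
  [+3]  conj(Y_{4,3})(Ω₁) = (0.334805, 0.214738) ; Y_{4,3}(Ω₂) = (-0.000073, -0.000776) ; Δ = (0.000142, -0.000275)
  [+4]  conj(Y_{4,4})(Ω₁) = (-0.197922, 0.058375) ; Y_{4,4}(Ω₂) = (0.000023, -0.000003) ; Δ = (-0.000004, 0.000002)
Total Σ_m = (-0.213959, -0.000000). Multiply by 1.396263: (-0.298743, -0.000000). P_4(cos γ) = -0.298743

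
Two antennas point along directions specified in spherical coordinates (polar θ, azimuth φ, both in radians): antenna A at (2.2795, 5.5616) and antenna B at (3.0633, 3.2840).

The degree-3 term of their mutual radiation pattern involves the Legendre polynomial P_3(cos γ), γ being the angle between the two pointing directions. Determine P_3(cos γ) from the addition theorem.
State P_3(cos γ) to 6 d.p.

Addition theorem: P_3(cos γ) = (4π/7) Σ_m Y*_{lm}(Ω₁) Y_{lm}(Ω₂), m = −3…3:
  [-3]  conj(Y_{3,-3})(Ω₁) = (-0.102179, -0.151308) ; Y_{3,-3}(Ω₂) = (-0.000182, 0.000083) ; Δ = (0.000031, 0.000019)
  [-2]  conj(Y_{3,-2})(Ω₁) = (-0.048798, 0.380276) ; Y_{3,-2}(Ω₂) = (-0.005981, 0.001751) ; Δ = (-0.000374, -0.002360)
  [-1]  conj(Y_{3,-1})(Ω₁) = (0.205948, -0.181209) ; Y_{3,-1}(Ω₂) = (-0.099318, 0.014240) ; Δ = (-0.017874, 0.020930)
  [+0]  conj(Y_{3,0})(Ω₁) = (0.214215, -0.000000) ; Y_{3,0}(Ω₂) = (-0.732687, 0.000000) ; Δ = (-0.156952, 0.000000)
  [+1]  conj(Y_{3,1})(Ω₁) = (-0.205948, -0.181209) ; Y_{3,1}(Ω₂) = (0.099318, 0.014240) ; Δ = (-0.017874, -0.020930)
  [+2]  conj(Y_{3,2})(Ω₁) = (-0.048798, -0.380276) ; Y_{3,2}(Ω₂) = (-0.005981, -0.001751) ; Δ = (-0.000374, 0.002360)
  [+3]  conj(Y_{3,3})(Ω₁) = (0.102179, -0.151308) ; Y_{3,3}(Ω₂) = (0.000182, 0.000083) ; Δ = (0.000031, -0.000019)
Accumulated sum (-0.193386, -0.000000); after 4π/(2l+1) scaling, (-0.347166, -0.000000) ⇒ P_3 = -0.347166

-0.347166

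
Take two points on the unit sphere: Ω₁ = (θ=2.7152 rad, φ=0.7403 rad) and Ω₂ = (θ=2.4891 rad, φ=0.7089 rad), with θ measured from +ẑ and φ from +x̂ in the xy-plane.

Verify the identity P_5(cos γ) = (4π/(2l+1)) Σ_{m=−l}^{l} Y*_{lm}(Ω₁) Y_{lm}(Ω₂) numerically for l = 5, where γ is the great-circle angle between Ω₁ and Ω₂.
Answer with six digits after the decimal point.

Addition theorem: P_5(cos γ) = (4π/11) Σ_m Y*_{lm}(Ω₁) Y_{lm}(Ω₂), m = −5…5:
  term(m=-5) = (0.000212, 0.000034)   from Y*(Ω₁)=(-0.004759, -0.002983), Y(Ω₂)=(-0.035232, 0.015017)
  term(m=-4) = (0.006148, 0.000776)   from Y*(Ω₁)=(0.038466, -0.007015), Y(Ω₂)=(0.151132, 0.047745)
  term(m=-3) = (0.057072, 0.005392)   from Y*(Ω₁)=(-0.095703, 0.125865), Y(Ω₂)=(-0.191325, -0.307964)
  term(m=-2) = (0.173835, 0.010931)   from Y*(Ω₁)=(-0.035349, -0.390845), Y(Ω₂)=(-0.067640, 0.438649)
  term(m=-1) = (0.052363, 0.001645)   from Y*(Ω₁)=(0.374054, 0.341750), Y(Ω₂)=(0.078488, -0.067312)
  term(m=+0) = (-0.010675, -0.000000)   from Y*(Ω₁)=(-0.028138, -0.000000), Y(Ω₂)=(0.379374, 0.000000)
  term(m=+1) = (0.052363, -0.001645)   from Y*(Ω₁)=(-0.374054, 0.341750), Y(Ω₂)=(-0.078488, -0.067312)
  term(m=+2) = (0.173835, -0.010931)   from Y*(Ω₁)=(-0.035349, 0.390845), Y(Ω₂)=(-0.067640, -0.438649)
  term(m=+3) = (0.057072, -0.005392)   from Y*(Ω₁)=(0.095703, 0.125865), Y(Ω₂)=(0.191325, -0.307964)
  term(m=+4) = (0.006148, -0.000776)   from Y*(Ω₁)=(0.038466, 0.007015), Y(Ω₂)=(0.151132, -0.047745)
  term(m=+5) = (0.000212, -0.000034)   from Y*(Ω₁)=(0.004759, -0.002983), Y(Ω₂)=(0.035232, 0.015017)
Σ over m = (0.568586, -0.000000); ×(4π/11) → (0.649551, -0.000000). Real part: 0.649551

0.649551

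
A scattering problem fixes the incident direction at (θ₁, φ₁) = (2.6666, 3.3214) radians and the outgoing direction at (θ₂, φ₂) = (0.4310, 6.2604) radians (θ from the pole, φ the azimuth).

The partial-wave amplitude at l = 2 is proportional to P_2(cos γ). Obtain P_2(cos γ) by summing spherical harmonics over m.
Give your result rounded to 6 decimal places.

0.985410

Term-by-term m-sum for l=2 (normalisation 4π/5 = 2.513274):
  m=-2: +0.075622+0.028431i × +0.067350+0.003071i = +0.005006+0.002147i  (running Σ = +0.005006+0.002147i)
  m=-1: +0.309133+0.056191i × +0.293162+0.006681i = +0.090251+0.018538i  (running Σ = +0.095257+0.020686i)
  m=0: +0.432888-0.000000i × +0.465638+0.000000i = +0.201569+0.000000i  (running Σ = +0.296826+0.020686i)
  m=1: -0.309133+0.056191i × -0.293162+0.006681i = +0.090251-0.018538i  (running Σ = +0.387076+0.002147i)
  m=2: +0.075622-0.028431i × +0.067350-0.003071i = +0.005006-0.002147i  (running Σ = +0.392082+0.000000i)
Accumulated sum +0.392082+0.000000i; after 4π/(2l+1) scaling, +0.985410+0.000000i ⇒ P_2 = 0.985410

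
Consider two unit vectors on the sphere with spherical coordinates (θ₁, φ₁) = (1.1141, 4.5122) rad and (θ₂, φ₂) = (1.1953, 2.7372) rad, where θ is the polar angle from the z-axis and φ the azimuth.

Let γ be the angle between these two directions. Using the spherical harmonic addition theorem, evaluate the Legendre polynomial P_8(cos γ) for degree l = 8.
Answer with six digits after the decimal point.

0.272869

Summing Y*_{l m}(θ₁,φ₁)·Y_{l m}(θ₂,φ₂) over m ∈ [−8, 8]; prefactor 4π/(2·8+1) = 0.739198:
  [-8]  conj(Y_{8,-8})(Ω₁) = (-0.006665, -0.216918) ; Y_{8,-8}(Ω₂) = (-0.287969, -0.027018) ; Δ = (-0.003941, 0.062646)
  [-7]  conj(Y_{8,-7})(Ω₁) = (0.420413, 0.071939) ; Y_{8,-7}(Ω₂) = (0.434207, -0.139493) ; Δ = (0.192581, -0.027408)
  [-6]  conj(Y_{8,-6})(Ω₁) = (-0.136274, 0.351697) ; Y_{8,-6}(Ω₂) = (-0.187450, 0.162833) ; Δ = (-0.031723, -0.088116)
  [-5]  conj(Y_{8,-5})(Ω₁) = (0.014590, 0.009349) ; Y_{8,-5}(Ω₂) = (-0.089037, 0.183774) ; Δ = (-0.003017, 0.001849)
  [-4]  conj(Y_{8,-4})(Ω₁) = (-0.244201, 0.251820) ; Y_{8,-4}(Ω₂) = (0.015653, -0.334415) ; Δ = (0.080390, 0.085607)
  [-3]  conj(Y_{8,-3})(Ω₁) = (-0.091476, -0.133548) ; Y_{8,-3}(Ω₂) = (-0.018835, -0.050403) ; Δ = (-0.005008, 0.007126)
  [-2]  conj(Y_{8,-2})(Ω₁) = (-0.253911, 0.107465) ; Y_{8,-2}(Ω₂) = (0.231185, 0.242259) ; Δ = (-0.084735, -0.036668)
  [-1]  conj(Y_{8,-1})(Ω₁) = (-0.044135, -0.217515) ; Y_{8,-1}(Ω₂) = (-0.009987, -0.004274) ; Δ = (-0.000489, 0.002361)
  [+0]  conj(Y_{8,0})(Ω₁) = (-0.246156, -0.000000) ; Y_{8,0}(Ω₂) = (-0.329174, 0.000000) ; Δ = (0.081028, 0.000000)
  [+1]  conj(Y_{8,1})(Ω₁) = (0.044135, -0.217515) ; Y_{8,1}(Ω₂) = (0.009987, -0.004274) ; Δ = (-0.000489, -0.002361)
  [+2]  conj(Y_{8,2})(Ω₁) = (-0.253911, -0.107465) ; Y_{8,2}(Ω₂) = (0.231185, -0.242259) ; Δ = (-0.084735, 0.036668)
  [+3]  conj(Y_{8,3})(Ω₁) = (0.091476, -0.133548) ; Y_{8,3}(Ω₂) = (0.018835, -0.050403) ; Δ = (-0.005008, -0.007126)
  [+4]  conj(Y_{8,4})(Ω₁) = (-0.244201, -0.251820) ; Y_{8,4}(Ω₂) = (0.015653, 0.334415) ; Δ = (0.080390, -0.085607)
  [+5]  conj(Y_{8,5})(Ω₁) = (-0.014590, 0.009349) ; Y_{8,5}(Ω₂) = (0.089037, 0.183774) ; Δ = (-0.003017, -0.001849)
  [+6]  conj(Y_{8,6})(Ω₁) = (-0.136274, -0.351697) ; Y_{8,6}(Ω₂) = (-0.187450, -0.162833) ; Δ = (-0.031723, 0.088116)
  [+7]  conj(Y_{8,7})(Ω₁) = (-0.420413, 0.071939) ; Y_{8,7}(Ω₂) = (-0.434207, -0.139493) ; Δ = (0.192581, 0.027408)
  [+8]  conj(Y_{8,8})(Ω₁) = (-0.006665, 0.216918) ; Y_{8,8}(Ω₂) = (-0.287969, 0.027018) ; Δ = (-0.003941, -0.062646)
Accumulated sum (0.369142, 0.000000); after 4π/(2l+1) scaling, (0.272869, 0.000000) ⇒ P_8 = 0.272869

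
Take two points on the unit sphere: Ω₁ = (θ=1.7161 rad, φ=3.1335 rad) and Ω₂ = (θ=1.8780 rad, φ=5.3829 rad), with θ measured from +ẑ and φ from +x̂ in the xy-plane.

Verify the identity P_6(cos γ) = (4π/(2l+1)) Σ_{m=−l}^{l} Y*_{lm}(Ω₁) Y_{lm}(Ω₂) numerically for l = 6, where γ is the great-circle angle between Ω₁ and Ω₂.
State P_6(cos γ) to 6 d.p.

0.273434

Summing Y*_{l m}(θ₁,φ₁)·Y_{l m}(θ₂,φ₂) over m ∈ [−6, 6]; prefactor 4π/(2·6+1) = 0.966644:
  [-6]  conj(Y_{6,-6})(Ω₁) = 0.45280 - 0.02200j ; Y_{6,-6}(Ω₂) = 0.23043 - 0.27959j ; Δ = 0.09819 - 0.13167j
  [-5]  conj(Y_{6,-5})(Ω₁) = 0.22962 - 0.00930j ; Y_{6,-5}(Ω₂) = 0.08338 + 0.38934j ; Δ = 0.02276 + 0.08862j
  [-4]  conj(Y_{6,-4})(Ω₁) = -0.26298 + 0.00852j ; Y_{6,-4}(Ω₂) = -0.00155 - 0.00077j ; Δ = 0.00041 + 0.00019j
  [-3]  conj(Y_{6,-3})(Ω₁) = -0.25295 + 0.00614j ; Y_{6,-3}(Ω₂) = -0.30766 + 0.14512j ; Δ = 0.07693 - 0.03860j
  [-2]  conj(Y_{6,-2})(Ω₁) = 0.20313 - 0.00329j ; Y_{6,-2}(Ω₂) = 0.02494 - 0.10662j ; Δ = 0.00472 - 0.02174j
  [-1]  conj(Y_{6,-1})(Ω₁) = 0.25884 - 0.00209j ; Y_{6,-1}(Ω₂) = -0.18688 - 0.23564j ; Δ = -0.04887 - 0.06060j
  [+0]  conj(Y_{6,0})(Ω₁) = -0.18658 + 0.00000j ; Y_{6,0}(Ω₂) = 0.13630 + 0.00000j ; Δ = -0.02543 + 0.00000j
  [+1]  conj(Y_{6,1})(Ω₁) = -0.25884 - 0.00209j ; Y_{6,1}(Ω₂) = 0.18688 - 0.23564j ; Δ = -0.04887 + 0.06060j
  [+2]  conj(Y_{6,2})(Ω₁) = 0.20313 + 0.00329j ; Y_{6,2}(Ω₂) = 0.02494 + 0.10662j ; Δ = 0.00472 + 0.02174j
  [+3]  conj(Y_{6,3})(Ω₁) = 0.25295 + 0.00614j ; Y_{6,3}(Ω₂) = 0.30766 + 0.14512j ; Δ = 0.07693 + 0.03860j
  [+4]  conj(Y_{6,4})(Ω₁) = -0.26298 - 0.00852j ; Y_{6,4}(Ω₂) = -0.00155 + 0.00077j ; Δ = 0.00041 - 0.00019j
  [+5]  conj(Y_{6,5})(Ω₁) = -0.22962 - 0.00930j ; Y_{6,5}(Ω₂) = -0.08338 + 0.38934j ; Δ = 0.02276 - 0.08862j
  [+6]  conj(Y_{6,6})(Ω₁) = 0.45280 + 0.02200j ; Y_{6,6}(Ω₂) = 0.23043 + 0.27959j ; Δ = 0.09819 + 0.13167j
Accumulated sum 0.28287 - 0.00000j; after 4π/(2l+1) scaling, 0.27343 - 0.00000j ⇒ P_6 = 0.273434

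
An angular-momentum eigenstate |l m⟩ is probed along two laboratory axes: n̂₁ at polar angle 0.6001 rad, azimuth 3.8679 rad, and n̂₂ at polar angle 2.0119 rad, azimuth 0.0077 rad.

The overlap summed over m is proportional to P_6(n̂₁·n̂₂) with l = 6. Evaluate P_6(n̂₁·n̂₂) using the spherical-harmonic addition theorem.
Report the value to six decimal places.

Summing Y*_{l m}(θ₁,φ₁)·Y_{l m}(θ₂,φ₂) over m ∈ [−6, 6]; prefactor 4π/(2·6+1) = 0.966644:
  m=-6: Y*=-0.005440-0.014695i  Y=+0.263864-0.012199i  product -0.001615-0.003811i
  m=-5: Y*=+0.069991+0.037328i  Y=-0.431691+0.016628i  product -0.030835-0.014950i
  m=-4: Y*=-0.229023+0.055164i  Y=+0.239657-0.007384i  product -0.054480+0.014911i
  m=-3: Y*=+0.248470-0.356930i  Y=+0.204554-0.004726i  product +0.049139-0.074186i
  m=-2: Y*=+0.049580+0.417572i  Y=-0.315444+0.004858i  product -0.017669-0.131480i
  m=-1: Y*=+0.017887+0.015889i  Y=-0.099903+0.000769i  product -0.001799-0.001574i
  m=+0: Y*=-0.421161-0.000000i  Y=+0.322435+0.000000i  product -0.135797-0.000000i
  m=+1: Y*=-0.017887+0.015889i  Y=+0.099903+0.000769i  product -0.001799+0.001574i
  m=+2: Y*=+0.049580-0.417572i  Y=-0.315444-0.004858i  product -0.017669+0.131480i
  m=+3: Y*=-0.248470-0.356930i  Y=-0.204554-0.004726i  product +0.049139+0.074186i
  m=+4: Y*=-0.229023-0.055164i  Y=+0.239657+0.007384i  product -0.054480-0.014911i
  m=+5: Y*=-0.069991+0.037328i  Y=+0.431691+0.016628i  product -0.030835+0.014950i
  m=+6: Y*=-0.005440+0.014695i  Y=+0.263864+0.012199i  product -0.001615+0.003811i
Σ over m = -0.250314+0.000000i; ×(4π/13) → -0.241965+0.000000i. Real part: -0.241965

-0.241965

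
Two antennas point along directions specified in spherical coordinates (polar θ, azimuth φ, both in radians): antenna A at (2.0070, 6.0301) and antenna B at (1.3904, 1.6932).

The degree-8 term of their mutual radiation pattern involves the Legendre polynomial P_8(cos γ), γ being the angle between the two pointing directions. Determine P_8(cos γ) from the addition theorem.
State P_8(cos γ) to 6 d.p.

Addition theorem: P_8(cos γ) = (4π/17) Σ_m Y*_{lm}(Ω₁) Y_{lm}(Ω₂), m = −8…8:
  term(m=-8) = (-0.105143, -0.014568)   from Y*(Ω₁)=(-0.102923, -0.210971), Y(Ω₂)=(0.252173, -0.375353)
  term(m=-7) = (-0.070886, 0.125790)   from Y*(Ω₁)=(0.087300, 0.428898), Y(Ω₂)=(0.249316, 0.216021)
  term(m=-6) = (-0.038946, -0.047951)   from Y*(Ω₁)=(0.018296, -0.349605), Y(Ω₂)=(0.130969, -0.118253)
  term(m=-5) = (0.021855, -0.006920)   from Y*(Ω₁)=(0.020368, -0.064612), Y(Ω₂)=(0.194413, 0.276971)
  term(m=-4) = (-0.001800, 0.026103)   from Y*(Ω₁)=(-0.189918, 0.303966), Y(Ω₂)=(0.064423, -0.034331)
  term(m=-3) = (0.032502, 0.015474)   from Y*(Ω₁)=(0.079417, -0.075370), Y(Ω₂)=(0.118035, 0.306858)
  term(m=-2) = (0.005627, -0.005253)   from Y*(Ω₁)=(0.265920, -0.147411), Y(Ω₂)=(0.024563, -0.006136)
  term(m=-1) = (-0.020521, -0.052058)   from Y*(Ω₁)=(-0.168529, 0.043587), Y(Ω₂)=(0.039249, 0.319047)
  term(m=+0) = (-0.003128, -0.000000)   from Y*(Ω₁)=(-0.280666, -0.000000), Y(Ω₂)=(0.011145, 0.000000)
  term(m=+1) = (-0.020521, 0.052058)   from Y*(Ω₁)=(0.168529, 0.043587), Y(Ω₂)=(-0.039249, 0.319047)
  term(m=+2) = (0.005627, 0.005253)   from Y*(Ω₁)=(0.265920, 0.147411), Y(Ω₂)=(0.024563, 0.006136)
  term(m=+3) = (0.032502, -0.015474)   from Y*(Ω₁)=(-0.079417, -0.075370), Y(Ω₂)=(-0.118035, 0.306858)
  term(m=+4) = (-0.001800, -0.026103)   from Y*(Ω₁)=(-0.189918, -0.303966), Y(Ω₂)=(0.064423, 0.034331)
  term(m=+5) = (0.021855, 0.006920)   from Y*(Ω₁)=(-0.020368, -0.064612), Y(Ω₂)=(-0.194413, 0.276971)
  term(m=+6) = (-0.038946, 0.047951)   from Y*(Ω₁)=(0.018296, 0.349605), Y(Ω₂)=(0.130969, 0.118253)
  term(m=+7) = (-0.070886, -0.125790)   from Y*(Ω₁)=(-0.087300, 0.428898), Y(Ω₂)=(-0.249316, 0.216021)
  term(m=+8) = (-0.105143, 0.014568)   from Y*(Ω₁)=(-0.102923, 0.210971), Y(Ω₂)=(0.252173, 0.375353)
Accumulated sum (-0.357750, -0.000000); after 4π/(2l+1) scaling, (-0.264448, -0.000000) ⇒ P_8 = -0.264448

-0.264448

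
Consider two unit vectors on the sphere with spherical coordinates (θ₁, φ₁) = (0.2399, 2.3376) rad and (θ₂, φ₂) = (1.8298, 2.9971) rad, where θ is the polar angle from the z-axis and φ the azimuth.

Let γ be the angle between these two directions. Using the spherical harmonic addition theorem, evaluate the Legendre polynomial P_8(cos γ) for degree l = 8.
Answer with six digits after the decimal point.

Addition theorem: P_8(cos γ) = (4π/17) Σ_m Y*_{lm}(Ω₁) Y_{lm}(Ω₂), m = −8…8:
  term(m=-8) = +0.000001+0.000002i   from Y*(Ω₁)=+0.000005-0.000001i, Y(Ω₂)=+0.158370+0.359593i
  term(m=-7) = +0.000003-0.000035i   from Y*(Ω₁)=-0.000068-0.000052i, Y(Ω₂)=+0.220970+0.352964i
  term(m=-6) = +0.000003-0.000003i   from Y*(Ω₁)=+0.000099+0.000885i, Y(Ω₂)=-0.003191-0.003759i
  term(m=-5) = -0.002336+0.000367i   from Y*(Ω₁)=+0.004259-0.005135i, Y(Ω₂)=-0.265837-0.234318i
  term(m=-4) = +0.004078+0.002247i   from Y*(Ω₁)=-0.036920+0.002751i, Y(Ω₂)=-0.105343-0.068712i
  term(m=-3) = +0.017586+0.040717i   from Y*(Ω₁)=+0.111893+0.100057i, Y(Ω₂)=+0.268150+0.124110i
  term(m=-2) = +0.018506-0.071936i   from Y*(Ω₁)=-0.015538-0.417620i, Y(Ω₂)=+0.170368+0.050652i
  term(m=-1) = +0.140218-0.108712i   from Y*(Ω₁)=-0.465599+0.483244i, Y(Ω₂)=-0.261642-0.038071i
  term(m=+0) = -0.044978+0.000000i   from Y*(Ω₁)=+0.234547-0.000000i, Y(Ω₂)=-0.191764+0.000000i
  term(m=+1) = +0.140218+0.108712i   from Y*(Ω₁)=+0.465599+0.483244i, Y(Ω₂)=+0.261642-0.038071i
  term(m=+2) = +0.018506+0.071936i   from Y*(Ω₁)=-0.015538+0.417620i, Y(Ω₂)=+0.170368-0.050652i
  term(m=+3) = +0.017586-0.040717i   from Y*(Ω₁)=-0.111893+0.100057i, Y(Ω₂)=-0.268150+0.124110i
  term(m=+4) = +0.004078-0.002247i   from Y*(Ω₁)=-0.036920-0.002751i, Y(Ω₂)=-0.105343+0.068712i
  term(m=+5) = -0.002336-0.000367i   from Y*(Ω₁)=-0.004259-0.005135i, Y(Ω₂)=+0.265837-0.234318i
  term(m=+6) = +0.000003+0.000003i   from Y*(Ω₁)=+0.000099-0.000885i, Y(Ω₂)=-0.003191+0.003759i
  term(m=+7) = +0.000003+0.000035i   from Y*(Ω₁)=+0.000068-0.000052i, Y(Ω₂)=-0.220970+0.352964i
  term(m=+8) = +0.000001-0.000002i   from Y*(Ω₁)=+0.000005+0.000001i, Y(Ω₂)=+0.158370-0.359593i
Total Σ_m = +0.311143-0.000000i. Multiply by 0.739198: +0.229996-0.000000i. P_8(cos γ) = 0.229996

0.229996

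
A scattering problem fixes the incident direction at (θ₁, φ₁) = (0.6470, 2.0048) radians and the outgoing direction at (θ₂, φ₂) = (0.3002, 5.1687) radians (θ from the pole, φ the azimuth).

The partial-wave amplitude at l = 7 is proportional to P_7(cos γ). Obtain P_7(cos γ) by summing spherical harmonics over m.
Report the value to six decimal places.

Term-by-term m-sum for l=7 (normalisation 4π/15 = 0.837758):
  m=-7: 0.00149 + 0.01438j × 0.00001 + 0.00010j = -0.00000 + 0.00000j  (running Σ = -0.00000 + 0.00000j)
  m=-6: 0.06152 - 0.03667j × 0.00110 + 0.00047j = 0.00008 - 0.00001j  (running Σ = 0.00008 - 0.00001j)
  m=-5: -0.17547 - 0.11985j × 0.00683 - 0.00588j = -0.00190 + 0.00021j  (running Σ = -0.00182 + 0.00020j)
  m=-4: -0.06709 + 0.40236j × -0.01196 - 0.04598j = 0.01930 - 0.00173j  (running Σ = 0.01748 - 0.00153j)
  m=-3: 0.44250 - 0.12189j × -0.17336 - 0.03548j = -0.08104 + 0.00543j  (running Σ = -0.06355 + 0.00391j)
  m=-2: -0.08587 - 0.10137j × -0.26944 + 0.34848j = 0.05846 - 0.00261j  (running Σ = -0.00509 + 0.00130j)
  m=-1: 0.14547 - 0.31386j × 0.26628 + 0.54246j = 0.20899 - 0.00466j  (running Σ = 0.20390 - 0.00337j)
  m=0: -0.25284 + 0.00000j × 0.08918 + 0.00000j = -0.02255 + 0.00000j  (running Σ = 0.18135 - 0.00337j)
  m=1: -0.14547 - 0.31386j × -0.26628 + 0.54246j = 0.20899 + 0.00466j  (running Σ = 0.39035 + 0.00130j)
  m=2: -0.08587 + 0.10137j × -0.26944 - 0.34848j = 0.05846 + 0.00261j  (running Σ = 0.44881 + 0.00391j)
  m=3: -0.44250 - 0.12189j × 0.17336 - 0.03548j = -0.08104 - 0.00543j  (running Σ = 0.36777 - 0.00153j)
  m=4: -0.06709 - 0.40236j × -0.01196 + 0.04598j = 0.01930 + 0.00173j  (running Σ = 0.38707 + 0.00020j)
  m=5: 0.17547 - 0.11985j × -0.00683 - 0.00588j = -0.00190 - 0.00021j  (running Σ = 0.38517 - 0.00001j)
  m=6: 0.06152 + 0.03667j × 0.00110 - 0.00047j = 0.00008 + 0.00001j  (running Σ = 0.38526 + 0.00000j)
  m=7: -0.00149 + 0.01438j × -0.00001 + 0.00010j = -0.00000 - 0.00000j  (running Σ = 0.38525 + 0.00000j)
Accumulated sum 0.38525 + 0.00000j; after 4π/(2l+1) scaling, 0.32275 + 0.00000j ⇒ P_7 = 0.322750

0.322750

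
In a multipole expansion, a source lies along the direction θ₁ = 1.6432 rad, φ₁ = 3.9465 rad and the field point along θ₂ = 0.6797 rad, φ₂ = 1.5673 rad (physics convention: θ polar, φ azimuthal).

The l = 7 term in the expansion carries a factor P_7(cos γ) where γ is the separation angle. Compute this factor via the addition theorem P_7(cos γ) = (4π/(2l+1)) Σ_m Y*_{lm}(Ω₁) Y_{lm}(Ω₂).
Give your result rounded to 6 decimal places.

-0.241507

Summing Y*_{l m}(θ₁,φ₁)·Y_{l m}(θ₂,φ₂) over m ∈ [−7, 7]; prefactor 4π/(2·7+1) = 0.837758:
  term(m=-7) = (-0.005563, -0.007721)   from Y*(Ω₁)=(-0.391176, 0.296655), Y(Ω₂)=(-0.000474, 0.019378)
  term(m=-6) = (0.001645, -0.011843)   from Y*(Ω₁)=(-0.015560, 0.132322), Y(Ω₂)=(-0.089722, -0.001882)
  term(m=-5) = (-0.065352, 0.051815)   from Y*(Ω₁)=(-0.214278, -0.260764), Y(Ω₂)=(0.004320, -0.247068)
  term(m=-4) = (-0.066463, -0.006133)   from Y*(Ω₁)=(-0.153558, -0.012008), Y(Ω₂)=(0.433295, 0.006060)
  term(m=-3) = (0.081088, 0.093131)   from Y*(Ω₁)=(0.218062, -0.193922), Y(Ω₂)=(-0.004438, 0.423141)
  term(m=-2) = (-0.000282, 0.006133)   from Y*(Ω₁)=(0.006337, -0.162325), Y(Ω₂)=(-0.037791, -0.000264)
  term(m=-1) = (-0.075749, 0.072341)   from Y*(Ω₁)=(0.190199, 0.197768), Y(Ω₂)=(-0.001335, 0.381733)
  term(m=+0) = (-0.026927, 0.000000)   from Y*(Ω₁)=(0.164841, -0.000000), Y(Ω₂)=(-0.163351, 0.000000)
  term(m=+1) = (-0.075749, -0.072341)   from Y*(Ω₁)=(-0.190199, 0.197768), Y(Ω₂)=(0.001335, 0.381733)
  term(m=+2) = (-0.000282, -0.006133)   from Y*(Ω₁)=(0.006337, 0.162325), Y(Ω₂)=(-0.037791, 0.000264)
  term(m=+3) = (0.081088, -0.093131)   from Y*(Ω₁)=(-0.218062, -0.193922), Y(Ω₂)=(0.004438, 0.423141)
  term(m=+4) = (-0.066463, 0.006133)   from Y*(Ω₁)=(-0.153558, 0.012008), Y(Ω₂)=(0.433295, -0.006060)
  term(m=+5) = (-0.065352, -0.051815)   from Y*(Ω₁)=(0.214278, -0.260764), Y(Ω₂)=(-0.004320, -0.247068)
  term(m=+6) = (0.001645, 0.011843)   from Y*(Ω₁)=(-0.015560, -0.132322), Y(Ω₂)=(-0.089722, 0.001882)
  term(m=+7) = (-0.005563, 0.007721)   from Y*(Ω₁)=(0.391176, 0.296655), Y(Ω₂)=(0.000474, 0.019378)
Accumulated sum (-0.288278, -0.000000); after 4π/(2l+1) scaling, (-0.241507, -0.000000) ⇒ P_7 = -0.241507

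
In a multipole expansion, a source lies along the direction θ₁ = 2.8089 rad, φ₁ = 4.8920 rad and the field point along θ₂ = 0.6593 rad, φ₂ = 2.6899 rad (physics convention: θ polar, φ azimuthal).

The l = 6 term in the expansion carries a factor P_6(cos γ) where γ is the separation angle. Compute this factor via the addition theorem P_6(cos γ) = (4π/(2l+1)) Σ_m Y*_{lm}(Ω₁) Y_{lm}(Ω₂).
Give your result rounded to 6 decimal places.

Addition theorem: P_6(cos γ) = (4π/13) Σ_m Y*_{lm}(Ω₁) Y_{lm}(Ω₂), m = −6…6:
  m=-6: (-0.000277, -0.000516) × (-0.023184, 0.010673) = (0.000012, 0.000009)  (running Σ = (0.000012, 0.000009))
  m=-5: (-0.004596, 0.003662) × (0.072414, -0.088157) = (-0.000010, 0.000670)  (running Σ = (0.000002, 0.000679))
  m=-4: (0.026972, 0.023582) × (-0.068969, 0.286826) = (-0.008624, 0.006110)  (running Σ = (-0.008622, 0.006789))
  m=-3: (0.075128, -0.125664) × (-0.098096, -0.447664) = (-0.063625, -0.021305)  (running Σ = (-0.072247, -0.014516))
  m=-2: (-0.366052, -0.137458) × (0.199335, 0.252947) = (-0.038197, -0.119992)  (running Σ = (-0.110444, -0.134508))
  m=-1: (-0.103042, 0.567515) × (0.154702, 0.075053) = (-0.058534, 0.080062)  (running Σ = (-0.168979, -0.054446))
  m=0: (0.133561, -0.000000) × (-0.382760, 0.000000) = (-0.051122, 0.000000)  (running Σ = (-0.220101, -0.054446))
  m=1: (0.103042, 0.567515) × (-0.154702, 0.075053) = (-0.058534, -0.080062)  (running Σ = (-0.278635, -0.134508))
  m=2: (-0.366052, 0.137458) × (0.199335, -0.252947) = (-0.038197, 0.119992)  (running Σ = (-0.316832, -0.014516))
  m=3: (-0.075128, -0.125664) × (0.098096, -0.447664) = (-0.063625, 0.021305)  (running Σ = (-0.380458, 0.006789))
  m=4: (0.026972, -0.023582) × (-0.068969, -0.286826) = (-0.008624, -0.006110)  (running Σ = (-0.389082, 0.000679))
  m=5: (0.004596, 0.003662) × (-0.072414, -0.088157) = (-0.000010, -0.000670)  (running Σ = (-0.389092, 0.000009))
  m=6: (-0.000277, 0.000516) × (-0.023184, -0.010673) = (0.000012, -0.000009)  (running Σ = (-0.389080, -0.000000))
Accumulated sum (-0.389080, -0.000000); after 4π/(2l+1) scaling, (-0.376101, -0.000000) ⇒ P_6 = -0.376101

-0.376101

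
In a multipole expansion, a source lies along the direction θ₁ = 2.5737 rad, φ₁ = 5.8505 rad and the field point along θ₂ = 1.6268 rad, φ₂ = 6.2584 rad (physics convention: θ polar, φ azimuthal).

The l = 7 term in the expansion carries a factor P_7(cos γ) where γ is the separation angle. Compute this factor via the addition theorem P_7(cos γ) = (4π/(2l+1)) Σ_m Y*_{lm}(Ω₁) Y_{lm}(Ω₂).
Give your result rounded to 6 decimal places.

0.289245

Expand P_7 via completeness: Σ_{m} conj(Y_{7,m}) at Ω₁ times Y_{7,m} at Ω₂ —
  [-7]  conj(Y_{7,-7})(Ω₁) = -0.00647 - 0.00073j ; Y_{7,-7}(Ω₂) = 0.48715 + 0.08538j ; Δ = -0.00309 - 0.00091j
  [-6]  conj(Y_{7,-6})(Ω₁) = 0.03265 + 0.01981j ; Y_{7,-6}(Ω₂) = -0.10260 - 0.01537j ; Δ = -0.00304 - 0.00253j
  [-5]  conj(Y_{7,-5})(Ω₁) = -0.07601 - 0.11288j ; Y_{7,-5}(Ω₂) = -0.34655 - 0.04317j ; Δ = 0.02147 + 0.04240j
  [-4]  conj(Y_{7,-4})(Ω₁) = 0.05145 + 0.31892j ; Y_{7,-4}(Ω₂) = 0.12020 + 0.01196j ; Δ = 0.00237 + 0.03895j
  [-3]  conj(Y_{7,-3})(Ω₁) = 0.13134 - 0.46955j ; Y_{7,-3}(Ω₂) = 0.30688 + 0.02286j ; Δ = 0.05104 - 0.14109j
  [-2]  conj(Y_{7,-2})(Ω₁) = -0.22396 + 0.26298j ; Y_{7,-2}(Ω₂) = -0.12780 - 0.00634j ; Δ = 0.03029 - 0.03219j
  [-1]  conj(Y_{7,-1})(Ω₁) = -0.15838 + 0.07315j ; Y_{7,-1}(Ω₂) = -0.29211 - 0.00724j ; Δ = 0.04679 - 0.02022j
  [+0]  conj(Y_{7,0})(Ω₁) = 0.41228 + 0.00000j ; Y_{7,0}(Ω₂) = 0.13003 + 0.00000j ; Δ = 0.05361 + 0.00000j
  [+1]  conj(Y_{7,1})(Ω₁) = 0.15838 + 0.07315j ; Y_{7,1}(Ω₂) = 0.29211 - 0.00724j ; Δ = 0.04679 + 0.02022j
  [+2]  conj(Y_{7,2})(Ω₁) = -0.22396 - 0.26298j ; Y_{7,2}(Ω₂) = -0.12780 + 0.00634j ; Δ = 0.03029 + 0.03219j
  [+3]  conj(Y_{7,3})(Ω₁) = -0.13134 - 0.46955j ; Y_{7,3}(Ω₂) = -0.30688 + 0.02286j ; Δ = 0.05104 + 0.14109j
  [+4]  conj(Y_{7,4})(Ω₁) = 0.05145 - 0.31892j ; Y_{7,4}(Ω₂) = 0.12020 - 0.01196j ; Δ = 0.00237 - 0.03895j
  [+5]  conj(Y_{7,5})(Ω₁) = 0.07601 - 0.11288j ; Y_{7,5}(Ω₂) = 0.34655 - 0.04317j ; Δ = 0.02147 - 0.04240j
  [+6]  conj(Y_{7,6})(Ω₁) = 0.03265 - 0.01981j ; Y_{7,6}(Ω₂) = -0.10260 + 0.01537j ; Δ = -0.00304 + 0.00253j
  [+7]  conj(Y_{7,7})(Ω₁) = 0.00647 - 0.00073j ; Y_{7,7}(Ω₂) = -0.48715 + 0.08538j ; Δ = -0.00309 + 0.00091j
Accumulated sum 0.34526 - 0.00000j; after 4π/(2l+1) scaling, 0.28925 - 0.00000j ⇒ P_7 = 0.289245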